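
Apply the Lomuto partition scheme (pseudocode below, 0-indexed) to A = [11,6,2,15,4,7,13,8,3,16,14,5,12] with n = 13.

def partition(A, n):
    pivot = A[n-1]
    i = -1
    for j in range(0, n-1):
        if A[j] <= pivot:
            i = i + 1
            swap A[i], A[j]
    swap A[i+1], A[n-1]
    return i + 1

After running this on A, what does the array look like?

pivot = A[12] = 12; i = -1
j=0: A[0]=11 ≤ 12 → i=0, swap A[0],A[0] (no change) → [11,6,2,15,4,7,13,8,3,16,14,5,12]
j=1: A[1]=6 ≤ 12 → i=1, swap A[1],A[1] (no change) → [11,6,2,15,4,7,13,8,3,16,14,5,12]
j=2: A[2]=2 ≤ 12 → i=2, swap A[2],A[2] (no change) → [11,6,2,15,4,7,13,8,3,16,14,5,12]
j=3: A[3]=15 > 12 → no swap
j=4: A[4]=4 ≤ 12 → i=3, swap A[3],A[4] → [11,6,2,4,15,7,13,8,3,16,14,5,12]
j=5: A[5]=7 ≤ 12 → i=4, swap A[4],A[5] → [11,6,2,4,7,15,13,8,3,16,14,5,12]
j=6: A[6]=13 > 12 → no swap
j=7: A[7]=8 ≤ 12 → i=5, swap A[5],A[7] → [11,6,2,4,7,8,13,15,3,16,14,5,12]
j=8: A[8]=3 ≤ 12 → i=6, swap A[6],A[8] → [11,6,2,4,7,8,3,15,13,16,14,5,12]
j=9: A[9]=16 > 12 → no swap
j=10: A[10]=14 > 12 → no swap
j=11: A[11]=5 ≤ 12 → i=7, swap A[7],A[11] → [11,6,2,4,7,8,3,5,13,16,14,15,12]
final swap A[8],A[12] → [11,6,2,4,7,8,3,5,12,16,14,15,13]; return 8

[11,6,2,4,7,8,3,5,12,16,14,15,13]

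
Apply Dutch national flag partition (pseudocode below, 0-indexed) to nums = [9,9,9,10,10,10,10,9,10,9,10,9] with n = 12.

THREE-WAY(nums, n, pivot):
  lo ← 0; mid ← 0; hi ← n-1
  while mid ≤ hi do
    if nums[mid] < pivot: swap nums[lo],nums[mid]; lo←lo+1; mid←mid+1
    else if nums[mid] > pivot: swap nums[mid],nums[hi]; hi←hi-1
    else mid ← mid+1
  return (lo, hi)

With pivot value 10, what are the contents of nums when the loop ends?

pivot = 10; lo=0, mid=0, hi=11
nums[mid]=9<10: swap nums[0],nums[0]; lo=1,mid=1 → [9,9,9,10,10,10,10,9,10,9,10,9]
nums[mid]=9<10: swap nums[1],nums[1]; lo=2,mid=2 → [9,9,9,10,10,10,10,9,10,9,10,9]
nums[mid]=9<10: swap nums[2],nums[2]; lo=3,mid=3 → [9,9,9,10,10,10,10,9,10,9,10,9]
nums[mid]=10=10: mid=4
nums[mid]=10=10: mid=5
nums[mid]=10=10: mid=6
nums[mid]=10=10: mid=7
nums[mid]=9<10: swap nums[3],nums[7]; lo=4,mid=8 → [9,9,9,9,10,10,10,10,10,9,10,9]
nums[mid]=10=10: mid=9
nums[mid]=9<10: swap nums[4],nums[9]; lo=5,mid=10 → [9,9,9,9,9,10,10,10,10,10,10,9]
nums[mid]=10=10: mid=11
nums[mid]=9<10: swap nums[5],nums[11]; lo=6,mid=12 → [9,9,9,9,9,9,10,10,10,10,10,10]
end: lo=6, hi=11; nums = [9,9,9,9,9,9,10,10,10,10,10,10]

[9,9,9,9,9,9,10,10,10,10,10,10]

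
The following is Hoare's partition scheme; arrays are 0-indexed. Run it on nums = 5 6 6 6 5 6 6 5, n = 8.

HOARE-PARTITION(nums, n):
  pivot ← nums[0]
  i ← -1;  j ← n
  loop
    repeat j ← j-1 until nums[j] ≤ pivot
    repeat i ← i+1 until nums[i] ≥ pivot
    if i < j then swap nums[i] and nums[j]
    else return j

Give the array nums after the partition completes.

5 5 6 6 6 6 6 5

pivot = nums[0] = 5; i = -1, j = 8
j→7 (nums[7]=5≤5), i→0 (nums[0]=5≥5); i<j, swap → 5 6 6 6 5 6 6 5
j→4 (nums[4]=5≤5), i→1 (nums[1]=6≥5); i<j, swap → 5 5 6 6 6 6 6 5
j→1, i→2; i≥j, return j=1. nums = 5 5 6 6 6 6 6 5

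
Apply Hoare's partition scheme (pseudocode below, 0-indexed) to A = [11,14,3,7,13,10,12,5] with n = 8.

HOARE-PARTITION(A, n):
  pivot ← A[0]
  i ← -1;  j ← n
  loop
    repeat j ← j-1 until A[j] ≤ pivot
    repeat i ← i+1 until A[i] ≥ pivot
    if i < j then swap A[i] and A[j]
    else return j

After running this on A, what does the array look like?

pivot=11
j stops at 7 (5), i stops at 0 (11); swap ⇒ [5,14,3,7,13,10,12,11]
j stops at 5 (10), i stops at 1 (14); swap ⇒ [5,10,3,7,13,14,12,11]
j stops at 3, i stops at 4; i≥j ⇒ return 3. A=[5,10,3,7,13,14,12,11]

[5,10,3,7,13,14,12,11]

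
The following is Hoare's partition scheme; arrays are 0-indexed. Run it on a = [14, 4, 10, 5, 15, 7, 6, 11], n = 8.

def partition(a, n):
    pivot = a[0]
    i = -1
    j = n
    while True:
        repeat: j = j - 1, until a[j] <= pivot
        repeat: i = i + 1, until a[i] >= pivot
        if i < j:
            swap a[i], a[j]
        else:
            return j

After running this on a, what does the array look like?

pivot=14
j stops at 7 (11), i stops at 0 (14); swap ⇒ [11, 4, 10, 5, 15, 7, 6, 14]
j stops at 6 (6), i stops at 4 (15); swap ⇒ [11, 4, 10, 5, 6, 7, 15, 14]
j stops at 5, i stops at 6; i≥j ⇒ return 5. a=[11, 4, 10, 5, 6, 7, 15, 14]

[11, 4, 10, 5, 6, 7, 15, 14]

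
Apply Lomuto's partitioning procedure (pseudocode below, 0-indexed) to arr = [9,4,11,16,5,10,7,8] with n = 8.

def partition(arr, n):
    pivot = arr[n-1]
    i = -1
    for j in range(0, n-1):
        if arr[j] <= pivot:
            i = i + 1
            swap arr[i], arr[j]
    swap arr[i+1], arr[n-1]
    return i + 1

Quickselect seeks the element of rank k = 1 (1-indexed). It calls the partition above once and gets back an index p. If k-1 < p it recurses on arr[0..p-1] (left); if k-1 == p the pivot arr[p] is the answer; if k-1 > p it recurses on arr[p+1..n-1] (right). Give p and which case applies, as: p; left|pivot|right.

3; left

pivot = arr[7] = 8; i = -1
j=0: arr[0]=9 > 8 → no swap
j=1: arr[1]=4 ≤ 8 → i=0, swap arr[0],arr[1] → [4,9,11,16,5,10,7,8]
j=2: arr[2]=11 > 8 → no swap
j=3: arr[3]=16 > 8 → no swap
j=4: arr[4]=5 ≤ 8 → i=1, swap arr[1],arr[4] → [4,5,11,16,9,10,7,8]
j=5: arr[5]=10 > 8 → no swap
j=6: arr[6]=7 ≤ 8 → i=2, swap arr[2],arr[6] → [4,5,7,16,9,10,11,8]
final swap arr[3],arr[7] → [4,5,7,8,9,10,11,16]; return 3
p = 3; k-1 = 0 < 3 ⇒ left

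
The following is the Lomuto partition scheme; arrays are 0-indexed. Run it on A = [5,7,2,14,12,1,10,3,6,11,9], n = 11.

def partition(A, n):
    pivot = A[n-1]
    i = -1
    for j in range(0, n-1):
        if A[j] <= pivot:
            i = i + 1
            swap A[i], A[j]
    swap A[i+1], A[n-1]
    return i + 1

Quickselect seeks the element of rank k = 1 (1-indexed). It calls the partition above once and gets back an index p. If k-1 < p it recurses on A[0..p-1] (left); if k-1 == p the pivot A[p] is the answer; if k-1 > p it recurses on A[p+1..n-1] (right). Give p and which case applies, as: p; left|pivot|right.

pivot = A[10] = 9; i = -1
j=0: A[0]=5 ≤ 9 → i=0, swap A[0],A[0] (no change) → [5,7,2,14,12,1,10,3,6,11,9]
j=1: A[1]=7 ≤ 9 → i=1, swap A[1],A[1] (no change) → [5,7,2,14,12,1,10,3,6,11,9]
j=2: A[2]=2 ≤ 9 → i=2, swap A[2],A[2] (no change) → [5,7,2,14,12,1,10,3,6,11,9]
j=3: A[3]=14 > 9 → no swap
j=4: A[4]=12 > 9 → no swap
j=5: A[5]=1 ≤ 9 → i=3, swap A[3],A[5] → [5,7,2,1,12,14,10,3,6,11,9]
j=6: A[6]=10 > 9 → no swap
j=7: A[7]=3 ≤ 9 → i=4, swap A[4],A[7] → [5,7,2,1,3,14,10,12,6,11,9]
j=8: A[8]=6 ≤ 9 → i=5, swap A[5],A[8] → [5,7,2,1,3,6,10,12,14,11,9]
j=9: A[9]=11 > 9 → no swap
final swap A[6],A[10] → [5,7,2,1,3,6,9,12,14,11,10]; return 6
p = 6; k-1 = 0 < 6 ⇒ left

6; left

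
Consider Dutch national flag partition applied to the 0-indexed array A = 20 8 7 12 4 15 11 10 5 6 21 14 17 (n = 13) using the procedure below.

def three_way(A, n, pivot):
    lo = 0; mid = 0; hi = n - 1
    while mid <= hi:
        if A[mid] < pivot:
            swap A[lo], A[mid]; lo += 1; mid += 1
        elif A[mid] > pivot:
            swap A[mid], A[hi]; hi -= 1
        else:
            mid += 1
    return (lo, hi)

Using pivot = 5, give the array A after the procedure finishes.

pivot = 5; lo=0, mid=0, hi=12
A[mid]=20>5: swap A[0],A[12]; hi=11 → 17 8 7 12 4 15 11 10 5 6 21 14 20
A[mid]=17>5: swap A[0],A[11]; hi=10 → 14 8 7 12 4 15 11 10 5 6 21 17 20
A[mid]=14>5: swap A[0],A[10]; hi=9 → 21 8 7 12 4 15 11 10 5 6 14 17 20
A[mid]=21>5: swap A[0],A[9]; hi=8 → 6 8 7 12 4 15 11 10 5 21 14 17 20
A[mid]=6>5: swap A[0],A[8]; hi=7 → 5 8 7 12 4 15 11 10 6 21 14 17 20
A[mid]=5=5: mid=1
A[mid]=8>5: swap A[1],A[7]; hi=6 → 5 10 7 12 4 15 11 8 6 21 14 17 20
A[mid]=10>5: swap A[1],A[6]; hi=5 → 5 11 7 12 4 15 10 8 6 21 14 17 20
A[mid]=11>5: swap A[1],A[5]; hi=4 → 5 15 7 12 4 11 10 8 6 21 14 17 20
A[mid]=15>5: swap A[1],A[4]; hi=3 → 5 4 7 12 15 11 10 8 6 21 14 17 20
A[mid]=4<5: swap A[0],A[1]; lo=1,mid=2 → 4 5 7 12 15 11 10 8 6 21 14 17 20
A[mid]=7>5: swap A[2],A[3]; hi=2 → 4 5 12 7 15 11 10 8 6 21 14 17 20
A[mid]=12>5: swap A[2],A[2]; hi=1 → 4 5 12 7 15 11 10 8 6 21 14 17 20
end: lo=1, hi=1; A = 4 5 12 7 15 11 10 8 6 21 14 17 20

4 5 12 7 15 11 10 8 6 21 14 17 20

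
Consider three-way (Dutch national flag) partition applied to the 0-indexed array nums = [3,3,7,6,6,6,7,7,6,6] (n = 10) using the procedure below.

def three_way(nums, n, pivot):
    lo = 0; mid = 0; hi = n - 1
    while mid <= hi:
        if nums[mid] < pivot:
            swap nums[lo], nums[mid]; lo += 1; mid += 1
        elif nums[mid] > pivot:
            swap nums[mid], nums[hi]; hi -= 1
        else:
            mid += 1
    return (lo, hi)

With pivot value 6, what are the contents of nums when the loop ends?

[3,3,6,6,6,6,6,7,7,7]

lo=0 mid=0 hi=9
3<6: swap(0,0), lo=1 mid=1 ⇒ [3,3,7,6,6,6,7,7,6,6]
3<6: swap(1,1), lo=2 mid=2 ⇒ [3,3,7,6,6,6,7,7,6,6]
7>6: swap(2,9), hi=8 ⇒ [3,3,6,6,6,6,7,7,6,7]
6=6: mid=3
6=6: mid=4
6=6: mid=5
6=6: mid=6
7>6: swap(6,8), hi=7 ⇒ [3,3,6,6,6,6,6,7,7,7]
6=6: mid=7
7>6: swap(7,7), hi=6 ⇒ [3,3,6,6,6,6,6,7,7,7]
done. lo=2 hi=6; nums=[3,3,6,6,6,6,6,7,7,7]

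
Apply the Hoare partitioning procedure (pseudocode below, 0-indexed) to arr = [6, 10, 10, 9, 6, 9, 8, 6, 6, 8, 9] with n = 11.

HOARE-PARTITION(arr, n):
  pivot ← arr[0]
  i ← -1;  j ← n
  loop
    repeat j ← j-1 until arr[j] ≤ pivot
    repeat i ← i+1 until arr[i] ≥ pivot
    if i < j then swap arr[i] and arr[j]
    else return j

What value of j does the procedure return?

pivot = arr[0] = 6; i = -1, j = 11
j→8 (arr[8]=6≤6), i→0 (arr[0]=6≥6); i<j, swap → [6, 10, 10, 9, 6, 9, 8, 6, 6, 8, 9]
j→7 (arr[7]=6≤6), i→1 (arr[1]=10≥6); i<j, swap → [6, 6, 10, 9, 6, 9, 8, 10, 6, 8, 9]
j→4 (arr[4]=6≤6), i→2 (arr[2]=10≥6); i<j, swap → [6, 6, 6, 9, 10, 9, 8, 10, 6, 8, 9]
j→2, i→3; i≥j, return j=2. arr = [6, 6, 6, 9, 10, 9, 8, 10, 6, 8, 9]

2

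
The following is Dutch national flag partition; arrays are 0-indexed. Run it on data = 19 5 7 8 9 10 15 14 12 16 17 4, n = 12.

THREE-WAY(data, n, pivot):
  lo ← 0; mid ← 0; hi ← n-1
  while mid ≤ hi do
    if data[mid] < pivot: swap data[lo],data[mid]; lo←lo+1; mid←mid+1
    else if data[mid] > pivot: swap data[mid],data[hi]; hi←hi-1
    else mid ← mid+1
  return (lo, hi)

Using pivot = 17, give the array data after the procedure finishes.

lo=0 mid=0 hi=11
19>17: swap(0,11), hi=10 ⇒ 4 5 7 8 9 10 15 14 12 16 17 19
4<17: swap(0,0), lo=1 mid=1 ⇒ 4 5 7 8 9 10 15 14 12 16 17 19
5<17: swap(1,1), lo=2 mid=2 ⇒ 4 5 7 8 9 10 15 14 12 16 17 19
7<17: swap(2,2), lo=3 mid=3 ⇒ 4 5 7 8 9 10 15 14 12 16 17 19
8<17: swap(3,3), lo=4 mid=4 ⇒ 4 5 7 8 9 10 15 14 12 16 17 19
9<17: swap(4,4), lo=5 mid=5 ⇒ 4 5 7 8 9 10 15 14 12 16 17 19
10<17: swap(5,5), lo=6 mid=6 ⇒ 4 5 7 8 9 10 15 14 12 16 17 19
15<17: swap(6,6), lo=7 mid=7 ⇒ 4 5 7 8 9 10 15 14 12 16 17 19
14<17: swap(7,7), lo=8 mid=8 ⇒ 4 5 7 8 9 10 15 14 12 16 17 19
12<17: swap(8,8), lo=9 mid=9 ⇒ 4 5 7 8 9 10 15 14 12 16 17 19
16<17: swap(9,9), lo=10 mid=10 ⇒ 4 5 7 8 9 10 15 14 12 16 17 19
17=17: mid=11
done. lo=10 hi=10; data=4 5 7 8 9 10 15 14 12 16 17 19

4 5 7 8 9 10 15 14 12 16 17 19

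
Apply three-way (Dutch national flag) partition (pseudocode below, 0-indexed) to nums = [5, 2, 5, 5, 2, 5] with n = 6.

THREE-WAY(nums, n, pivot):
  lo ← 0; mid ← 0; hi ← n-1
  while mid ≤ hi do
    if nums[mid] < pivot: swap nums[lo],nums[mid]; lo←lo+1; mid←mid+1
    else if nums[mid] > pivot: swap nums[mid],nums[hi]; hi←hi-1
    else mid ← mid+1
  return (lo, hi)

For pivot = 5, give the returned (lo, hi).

(2, 5)

lo=0 mid=0 hi=5
5=5: mid=1
2<5: swap(0,1), lo=1 mid=2 ⇒ [2, 5, 5, 5, 2, 5]
5=5: mid=3
5=5: mid=4
2<5: swap(1,4), lo=2 mid=5 ⇒ [2, 2, 5, 5, 5, 5]
5=5: mid=6
done. lo=2 hi=5; nums=[2, 2, 5, 5, 5, 5]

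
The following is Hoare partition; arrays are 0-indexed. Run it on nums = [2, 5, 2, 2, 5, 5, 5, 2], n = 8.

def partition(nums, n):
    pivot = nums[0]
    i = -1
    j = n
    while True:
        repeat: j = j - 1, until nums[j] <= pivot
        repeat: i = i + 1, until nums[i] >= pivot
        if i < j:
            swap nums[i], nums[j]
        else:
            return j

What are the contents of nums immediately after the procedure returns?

[2, 2, 2, 5, 5, 5, 5, 2]

pivot = nums[0] = 2; i = -1, j = 8
j→7 (nums[7]=2≤2), i→0 (nums[0]=2≥2); i<j, swap → [2, 5, 2, 2, 5, 5, 5, 2]
j→3 (nums[3]=2≤2), i→1 (nums[1]=5≥2); i<j, swap → [2, 2, 2, 5, 5, 5, 5, 2]
j→2, i→2; i≥j, return j=2. nums = [2, 2, 2, 5, 5, 5, 5, 2]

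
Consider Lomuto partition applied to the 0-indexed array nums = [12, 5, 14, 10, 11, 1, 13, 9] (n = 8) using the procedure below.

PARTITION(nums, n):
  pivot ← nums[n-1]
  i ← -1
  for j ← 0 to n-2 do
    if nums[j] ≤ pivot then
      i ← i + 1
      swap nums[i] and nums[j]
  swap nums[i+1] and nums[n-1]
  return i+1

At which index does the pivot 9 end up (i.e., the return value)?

2

pivot = nums[7] = 9; i = -1
j=0: nums[0]=12 > 9 → no swap
j=1: nums[1]=5 ≤ 9 → i=0, swap nums[0],nums[1] → [5, 12, 14, 10, 11, 1, 13, 9]
j=2: nums[2]=14 > 9 → no swap
j=3: nums[3]=10 > 9 → no swap
j=4: nums[4]=11 > 9 → no swap
j=5: nums[5]=1 ≤ 9 → i=1, swap nums[1],nums[5] → [5, 1, 14, 10, 11, 12, 13, 9]
j=6: nums[6]=13 > 9 → no swap
final swap nums[2],nums[7] → [5, 1, 9, 10, 11, 12, 13, 14]; return 2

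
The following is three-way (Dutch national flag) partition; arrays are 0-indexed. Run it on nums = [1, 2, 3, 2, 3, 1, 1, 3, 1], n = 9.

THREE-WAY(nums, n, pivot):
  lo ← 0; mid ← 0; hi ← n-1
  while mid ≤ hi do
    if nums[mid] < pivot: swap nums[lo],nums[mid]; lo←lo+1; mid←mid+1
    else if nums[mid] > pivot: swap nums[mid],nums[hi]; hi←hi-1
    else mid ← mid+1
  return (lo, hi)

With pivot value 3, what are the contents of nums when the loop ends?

pivot = 3; lo=0, mid=0, hi=8
nums[mid]=1<3: swap nums[0],nums[0]; lo=1,mid=1 → [1, 2, 3, 2, 3, 1, 1, 3, 1]
nums[mid]=2<3: swap nums[1],nums[1]; lo=2,mid=2 → [1, 2, 3, 2, 3, 1, 1, 3, 1]
nums[mid]=3=3: mid=3
nums[mid]=2<3: swap nums[2],nums[3]; lo=3,mid=4 → [1, 2, 2, 3, 3, 1, 1, 3, 1]
nums[mid]=3=3: mid=5
nums[mid]=1<3: swap nums[3],nums[5]; lo=4,mid=6 → [1, 2, 2, 1, 3, 3, 1, 3, 1]
nums[mid]=1<3: swap nums[4],nums[6]; lo=5,mid=7 → [1, 2, 2, 1, 1, 3, 3, 3, 1]
nums[mid]=3=3: mid=8
nums[mid]=1<3: swap nums[5],nums[8]; lo=6,mid=9 → [1, 2, 2, 1, 1, 1, 3, 3, 3]
end: lo=6, hi=8; nums = [1, 2, 2, 1, 1, 1, 3, 3, 3]

[1, 2, 2, 1, 1, 1, 3, 3, 3]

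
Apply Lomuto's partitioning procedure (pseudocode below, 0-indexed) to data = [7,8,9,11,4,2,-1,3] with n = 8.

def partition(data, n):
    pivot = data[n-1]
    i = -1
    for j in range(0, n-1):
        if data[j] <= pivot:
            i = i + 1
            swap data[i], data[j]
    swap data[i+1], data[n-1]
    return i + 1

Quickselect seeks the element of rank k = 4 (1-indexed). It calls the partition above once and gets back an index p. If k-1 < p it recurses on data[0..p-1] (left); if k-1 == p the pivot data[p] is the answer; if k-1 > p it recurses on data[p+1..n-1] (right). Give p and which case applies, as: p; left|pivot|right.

pivot=3, i=-1
j=0: 7>3, skip
j=1: 8>3, skip
j=2: 9>3, skip
j=3: 11>3, skip
j=4: 4>3, skip
j=5: 2≤3, i=0, swap(0,5) ⇒ [2,8,9,11,4,7,-1,3]
j=6: -1≤3, i=1, swap(1,6) ⇒ [2,-1,9,11,4,7,8,3]
swap(2,7) ⇒ [2,-1,3,11,4,7,8,9]; return 2
p = 2; k-1 = 3 > 2 ⇒ right

2; right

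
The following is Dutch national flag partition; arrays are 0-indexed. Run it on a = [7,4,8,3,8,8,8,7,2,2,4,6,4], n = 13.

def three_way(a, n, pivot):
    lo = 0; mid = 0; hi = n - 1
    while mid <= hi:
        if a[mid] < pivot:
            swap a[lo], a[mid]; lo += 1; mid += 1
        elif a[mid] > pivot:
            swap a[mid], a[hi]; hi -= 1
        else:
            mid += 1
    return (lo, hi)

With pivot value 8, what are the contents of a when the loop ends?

[7,4,3,7,2,2,4,6,4,8,8,8,8]

pivot = 8; lo=0, mid=0, hi=12
a[mid]=7<8: swap a[0],a[0]; lo=1,mid=1 → [7,4,8,3,8,8,8,7,2,2,4,6,4]
a[mid]=4<8: swap a[1],a[1]; lo=2,mid=2 → [7,4,8,3,8,8,8,7,2,2,4,6,4]
a[mid]=8=8: mid=3
a[mid]=3<8: swap a[2],a[3]; lo=3,mid=4 → [7,4,3,8,8,8,8,7,2,2,4,6,4]
a[mid]=8=8: mid=5
a[mid]=8=8: mid=6
a[mid]=8=8: mid=7
a[mid]=7<8: swap a[3],a[7]; lo=4,mid=8 → [7,4,3,7,8,8,8,8,2,2,4,6,4]
a[mid]=2<8: swap a[4],a[8]; lo=5,mid=9 → [7,4,3,7,2,8,8,8,8,2,4,6,4]
a[mid]=2<8: swap a[5],a[9]; lo=6,mid=10 → [7,4,3,7,2,2,8,8,8,8,4,6,4]
a[mid]=4<8: swap a[6],a[10]; lo=7,mid=11 → [7,4,3,7,2,2,4,8,8,8,8,6,4]
a[mid]=6<8: swap a[7],a[11]; lo=8,mid=12 → [7,4,3,7,2,2,4,6,8,8,8,8,4]
a[mid]=4<8: swap a[8],a[12]; lo=9,mid=13 → [7,4,3,7,2,2,4,6,4,8,8,8,8]
end: lo=9, hi=12; a = [7,4,3,7,2,2,4,6,4,8,8,8,8]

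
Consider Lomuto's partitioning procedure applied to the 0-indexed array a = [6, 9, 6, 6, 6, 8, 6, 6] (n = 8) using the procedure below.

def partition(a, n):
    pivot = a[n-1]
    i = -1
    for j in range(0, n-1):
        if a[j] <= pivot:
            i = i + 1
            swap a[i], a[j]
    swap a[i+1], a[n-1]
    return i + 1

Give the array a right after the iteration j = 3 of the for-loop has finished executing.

[6, 6, 6, 9, 6, 8, 6, 6]

pivot = a[7] = 6; i = -1
j=0: a[0]=6 ≤ 6 → i=0, swap a[0],a[0] (no change) → [6, 9, 6, 6, 6, 8, 6, 6]
j=1: a[1]=9 > 6 → no swap
j=2: a[2]=6 ≤ 6 → i=1, swap a[1],a[2] → [6, 6, 9, 6, 6, 8, 6, 6]
j=3: a[3]=6 ≤ 6 → i=2, swap a[2],a[3] → [6, 6, 6, 9, 6, 8, 6, 6]
(after j=3) a = [6, 6, 6, 9, 6, 8, 6, 6]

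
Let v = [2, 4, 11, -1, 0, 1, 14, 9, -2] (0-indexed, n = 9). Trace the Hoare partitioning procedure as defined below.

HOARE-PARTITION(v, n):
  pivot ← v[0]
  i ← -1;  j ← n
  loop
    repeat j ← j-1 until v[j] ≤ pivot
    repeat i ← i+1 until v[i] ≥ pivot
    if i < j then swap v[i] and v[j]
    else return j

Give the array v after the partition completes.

[-2, 1, 0, -1, 11, 4, 14, 9, 2]

pivot=2
j stops at 8 (-2), i stops at 0 (2); swap ⇒ [-2, 4, 11, -1, 0, 1, 14, 9, 2]
j stops at 5 (1), i stops at 1 (4); swap ⇒ [-2, 1, 11, -1, 0, 4, 14, 9, 2]
j stops at 4 (0), i stops at 2 (11); swap ⇒ [-2, 1, 0, -1, 11, 4, 14, 9, 2]
j stops at 3, i stops at 4; i≥j ⇒ return 3. v=[-2, 1, 0, -1, 11, 4, 14, 9, 2]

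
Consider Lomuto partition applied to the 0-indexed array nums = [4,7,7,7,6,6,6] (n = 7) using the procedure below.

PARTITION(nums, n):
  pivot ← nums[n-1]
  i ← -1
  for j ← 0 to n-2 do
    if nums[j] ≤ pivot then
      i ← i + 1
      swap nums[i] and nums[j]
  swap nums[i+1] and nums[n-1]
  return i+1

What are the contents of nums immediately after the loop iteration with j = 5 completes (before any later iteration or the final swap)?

pivot=6, i=-1
j=0: 4≤6, i=0, swap(0,0) ⇒ [4,7,7,7,6,6,6]
j=1: 7>6, skip
j=2: 7>6, skip
j=3: 7>6, skip
j=4: 6≤6, i=1, swap(1,4) ⇒ [4,6,7,7,7,6,6]
j=5: 6≤6, i=2, swap(2,5) ⇒ [4,6,6,7,7,7,6]
(after j=5) nums = [4,6,6,7,7,7,6]

[4,6,6,7,7,7,6]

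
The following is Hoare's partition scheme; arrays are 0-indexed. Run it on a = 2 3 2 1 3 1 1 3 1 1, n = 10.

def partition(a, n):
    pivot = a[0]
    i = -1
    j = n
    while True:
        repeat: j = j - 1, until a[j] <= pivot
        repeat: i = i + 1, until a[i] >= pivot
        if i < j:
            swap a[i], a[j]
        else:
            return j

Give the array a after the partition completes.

1 1 1 1 1 3 2 3 3 2

pivot = a[0] = 2; i = -1, j = 10
j→9 (a[9]=1≤2), i→0 (a[0]=2≥2); i<j, swap → 1 3 2 1 3 1 1 3 1 2
j→8 (a[8]=1≤2), i→1 (a[1]=3≥2); i<j, swap → 1 1 2 1 3 1 1 3 3 2
j→6 (a[6]=1≤2), i→2 (a[2]=2≥2); i<j, swap → 1 1 1 1 3 1 2 3 3 2
j→5 (a[5]=1≤2), i→4 (a[4]=3≥2); i<j, swap → 1 1 1 1 1 3 2 3 3 2
j→4, i→5; i≥j, return j=4. a = 1 1 1 1 1 3 2 3 3 2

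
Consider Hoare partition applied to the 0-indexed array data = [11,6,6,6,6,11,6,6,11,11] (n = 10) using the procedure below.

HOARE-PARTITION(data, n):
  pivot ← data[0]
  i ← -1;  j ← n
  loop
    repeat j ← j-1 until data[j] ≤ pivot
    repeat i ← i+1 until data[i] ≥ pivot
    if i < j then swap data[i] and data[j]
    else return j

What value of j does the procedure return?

7

pivot=11
j stops at 9 (11), i stops at 0 (11); swap ⇒ [11,6,6,6,6,11,6,6,11,11]
j stops at 8 (11), i stops at 5 (11); swap ⇒ [11,6,6,6,6,11,6,6,11,11]
j stops at 7, i stops at 8; i≥j ⇒ return 7. data=[11,6,6,6,6,11,6,6,11,11]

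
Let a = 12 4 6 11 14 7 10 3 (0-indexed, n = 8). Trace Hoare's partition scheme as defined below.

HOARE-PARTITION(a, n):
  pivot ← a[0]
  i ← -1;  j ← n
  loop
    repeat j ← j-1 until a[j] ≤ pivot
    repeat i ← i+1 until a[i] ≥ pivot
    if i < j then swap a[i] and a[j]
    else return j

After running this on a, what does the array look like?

3 4 6 11 10 7 14 12

pivot = a[0] = 12; i = -1, j = 8
j→7 (a[7]=3≤12), i→0 (a[0]=12≥12); i<j, swap → 3 4 6 11 14 7 10 12
j→6 (a[6]=10≤12), i→4 (a[4]=14≥12); i<j, swap → 3 4 6 11 10 7 14 12
j→5, i→6; i≥j, return j=5. a = 3 4 6 11 10 7 14 12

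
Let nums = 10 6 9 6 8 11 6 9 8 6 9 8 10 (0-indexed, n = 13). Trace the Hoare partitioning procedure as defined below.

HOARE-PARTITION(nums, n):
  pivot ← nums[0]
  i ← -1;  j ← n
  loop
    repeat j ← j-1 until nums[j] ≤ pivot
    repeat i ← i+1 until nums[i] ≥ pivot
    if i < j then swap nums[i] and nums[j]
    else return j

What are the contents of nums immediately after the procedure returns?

10 6 9 6 8 8 6 9 8 6 9 11 10

pivot = nums[0] = 10; i = -1, j = 13
j→12 (nums[12]=10≤10), i→0 (nums[0]=10≥10); i<j, swap → 10 6 9 6 8 11 6 9 8 6 9 8 10
j→11 (nums[11]=8≤10), i→5 (nums[5]=11≥10); i<j, swap → 10 6 9 6 8 8 6 9 8 6 9 11 10
j→10, i→11; i≥j, return j=10. nums = 10 6 9 6 8 8 6 9 8 6 9 11 10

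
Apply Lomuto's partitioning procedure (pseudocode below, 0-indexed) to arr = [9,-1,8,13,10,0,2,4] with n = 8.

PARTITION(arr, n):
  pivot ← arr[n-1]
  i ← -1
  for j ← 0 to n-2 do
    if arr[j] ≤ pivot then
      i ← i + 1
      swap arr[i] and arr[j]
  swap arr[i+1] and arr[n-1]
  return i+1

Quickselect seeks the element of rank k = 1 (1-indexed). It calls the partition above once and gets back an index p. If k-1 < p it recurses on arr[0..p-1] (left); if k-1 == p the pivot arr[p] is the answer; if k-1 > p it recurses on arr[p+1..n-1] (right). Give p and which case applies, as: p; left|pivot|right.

pivot = arr[7] = 4; i = -1
j=0: arr[0]=9 > 4 → no swap
j=1: arr[1]=-1 ≤ 4 → i=0, swap arr[0],arr[1] → [-1,9,8,13,10,0,2,4]
j=2: arr[2]=8 > 4 → no swap
j=3: arr[3]=13 > 4 → no swap
j=4: arr[4]=10 > 4 → no swap
j=5: arr[5]=0 ≤ 4 → i=1, swap arr[1],arr[5] → [-1,0,8,13,10,9,2,4]
j=6: arr[6]=2 ≤ 4 → i=2, swap arr[2],arr[6] → [-1,0,2,13,10,9,8,4]
final swap arr[3],arr[7] → [-1,0,2,4,10,9,8,13]; return 3
p = 3; k-1 = 0 < 3 ⇒ left

3; left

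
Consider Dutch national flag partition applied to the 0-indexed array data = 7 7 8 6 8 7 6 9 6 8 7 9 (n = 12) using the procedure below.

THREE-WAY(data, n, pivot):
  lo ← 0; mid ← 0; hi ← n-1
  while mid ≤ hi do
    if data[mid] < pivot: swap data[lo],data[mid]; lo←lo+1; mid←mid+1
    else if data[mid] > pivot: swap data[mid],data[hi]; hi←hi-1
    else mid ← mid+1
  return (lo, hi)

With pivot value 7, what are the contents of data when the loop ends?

pivot = 7; lo=0, mid=0, hi=11
data[mid]=7=7: mid=1
data[mid]=7=7: mid=2
data[mid]=8>7: swap data[2],data[11]; hi=10 → 7 7 9 6 8 7 6 9 6 8 7 8
data[mid]=9>7: swap data[2],data[10]; hi=9 → 7 7 7 6 8 7 6 9 6 8 9 8
data[mid]=7=7: mid=3
data[mid]=6<7: swap data[0],data[3]; lo=1,mid=4 → 6 7 7 7 8 7 6 9 6 8 9 8
data[mid]=8>7: swap data[4],data[9]; hi=8 → 6 7 7 7 8 7 6 9 6 8 9 8
data[mid]=8>7: swap data[4],data[8]; hi=7 → 6 7 7 7 6 7 6 9 8 8 9 8
data[mid]=6<7: swap data[1],data[4]; lo=2,mid=5 → 6 6 7 7 7 7 6 9 8 8 9 8
data[mid]=7=7: mid=6
data[mid]=6<7: swap data[2],data[6]; lo=3,mid=7 → 6 6 6 7 7 7 7 9 8 8 9 8
data[mid]=9>7: swap data[7],data[7]; hi=6 → 6 6 6 7 7 7 7 9 8 8 9 8
end: lo=3, hi=6; data = 6 6 6 7 7 7 7 9 8 8 9 8

6 6 6 7 7 7 7 9 8 8 9 8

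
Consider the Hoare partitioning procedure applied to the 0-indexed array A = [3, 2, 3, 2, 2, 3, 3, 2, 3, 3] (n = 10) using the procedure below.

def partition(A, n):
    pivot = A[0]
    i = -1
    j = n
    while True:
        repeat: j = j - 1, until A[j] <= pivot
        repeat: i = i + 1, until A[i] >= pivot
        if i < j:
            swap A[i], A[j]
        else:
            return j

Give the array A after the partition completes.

[3, 2, 3, 2, 2, 2, 3, 3, 3, 3]

pivot=3
j stops at 9 (3), i stops at 0 (3); swap ⇒ [3, 2, 3, 2, 2, 3, 3, 2, 3, 3]
j stops at 8 (3), i stops at 2 (3); swap ⇒ [3, 2, 3, 2, 2, 3, 3, 2, 3, 3]
j stops at 7 (2), i stops at 5 (3); swap ⇒ [3, 2, 3, 2, 2, 2, 3, 3, 3, 3]
j stops at 6, i stops at 6; i≥j ⇒ return 6. A=[3, 2, 3, 2, 2, 2, 3, 3, 3, 3]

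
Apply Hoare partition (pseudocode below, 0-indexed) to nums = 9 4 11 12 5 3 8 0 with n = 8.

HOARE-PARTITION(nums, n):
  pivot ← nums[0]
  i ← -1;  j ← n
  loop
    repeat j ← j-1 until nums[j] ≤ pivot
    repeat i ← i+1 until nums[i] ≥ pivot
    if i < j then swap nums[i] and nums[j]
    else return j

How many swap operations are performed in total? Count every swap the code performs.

3

pivot = nums[0] = 9; i = -1, j = 8
j→7 (nums[7]=0≤9), i→0 (nums[0]=9≥9); i<j, swap → 0 4 11 12 5 3 8 9
j→6 (nums[6]=8≤9), i→2 (nums[2]=11≥9); i<j, swap → 0 4 8 12 5 3 11 9
j→5 (nums[5]=3≤9), i→3 (nums[3]=12≥9); i<j, swap → 0 4 8 3 5 12 11 9
j→4, i→5; i≥j, return j=4. nums = 0 4 8 3 5 12 11 9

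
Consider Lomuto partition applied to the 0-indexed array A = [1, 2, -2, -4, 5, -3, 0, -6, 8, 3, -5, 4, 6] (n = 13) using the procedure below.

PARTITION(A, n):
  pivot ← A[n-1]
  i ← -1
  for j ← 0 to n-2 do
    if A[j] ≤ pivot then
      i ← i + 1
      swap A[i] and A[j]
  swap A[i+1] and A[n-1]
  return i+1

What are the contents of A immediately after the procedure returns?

pivot = A[12] = 6; i = -1
j=0: A[0]=1 ≤ 6 → i=0, swap A[0],A[0] (no change) → [1, 2, -2, -4, 5, -3, 0, -6, 8, 3, -5, 4, 6]
j=1: A[1]=2 ≤ 6 → i=1, swap A[1],A[1] (no change) → [1, 2, -2, -4, 5, -3, 0, -6, 8, 3, -5, 4, 6]
j=2: A[2]=-2 ≤ 6 → i=2, swap A[2],A[2] (no change) → [1, 2, -2, -4, 5, -3, 0, -6, 8, 3, -5, 4, 6]
j=3: A[3]=-4 ≤ 6 → i=3, swap A[3],A[3] (no change) → [1, 2, -2, -4, 5, -3, 0, -6, 8, 3, -5, 4, 6]
j=4: A[4]=5 ≤ 6 → i=4, swap A[4],A[4] (no change) → [1, 2, -2, -4, 5, -3, 0, -6, 8, 3, -5, 4, 6]
j=5: A[5]=-3 ≤ 6 → i=5, swap A[5],A[5] (no change) → [1, 2, -2, -4, 5, -3, 0, -6, 8, 3, -5, 4, 6]
j=6: A[6]=0 ≤ 6 → i=6, swap A[6],A[6] (no change) → [1, 2, -2, -4, 5, -3, 0, -6, 8, 3, -5, 4, 6]
j=7: A[7]=-6 ≤ 6 → i=7, swap A[7],A[7] (no change) → [1, 2, -2, -4, 5, -3, 0, -6, 8, 3, -5, 4, 6]
j=8: A[8]=8 > 6 → no swap
j=9: A[9]=3 ≤ 6 → i=8, swap A[8],A[9] → [1, 2, -2, -4, 5, -3, 0, -6, 3, 8, -5, 4, 6]
j=10: A[10]=-5 ≤ 6 → i=9, swap A[9],A[10] → [1, 2, -2, -4, 5, -3, 0, -6, 3, -5, 8, 4, 6]
j=11: A[11]=4 ≤ 6 → i=10, swap A[10],A[11] → [1, 2, -2, -4, 5, -3, 0, -6, 3, -5, 4, 8, 6]
final swap A[11],A[12] → [1, 2, -2, -4, 5, -3, 0, -6, 3, -5, 4, 6, 8]; return 11

[1, 2, -2, -4, 5, -3, 0, -6, 3, -5, 4, 6, 8]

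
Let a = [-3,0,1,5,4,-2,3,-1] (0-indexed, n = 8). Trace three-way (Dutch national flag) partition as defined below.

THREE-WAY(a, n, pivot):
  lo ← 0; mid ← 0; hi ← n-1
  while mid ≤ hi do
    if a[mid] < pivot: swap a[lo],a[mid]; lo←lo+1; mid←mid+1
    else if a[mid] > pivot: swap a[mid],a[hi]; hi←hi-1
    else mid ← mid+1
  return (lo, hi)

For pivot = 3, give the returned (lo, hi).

(5, 5)

pivot = 3; lo=0, mid=0, hi=7
a[mid]=-3<3: swap a[0],a[0]; lo=1,mid=1 → [-3,0,1,5,4,-2,3,-1]
a[mid]=0<3: swap a[1],a[1]; lo=2,mid=2 → [-3,0,1,5,4,-2,3,-1]
a[mid]=1<3: swap a[2],a[2]; lo=3,mid=3 → [-3,0,1,5,4,-2,3,-1]
a[mid]=5>3: swap a[3],a[7]; hi=6 → [-3,0,1,-1,4,-2,3,5]
a[mid]=-1<3: swap a[3],a[3]; lo=4,mid=4 → [-3,0,1,-1,4,-2,3,5]
a[mid]=4>3: swap a[4],a[6]; hi=5 → [-3,0,1,-1,3,-2,4,5]
a[mid]=3=3: mid=5
a[mid]=-2<3: swap a[4],a[5]; lo=5,mid=6 → [-3,0,1,-1,-2,3,4,5]
end: lo=5, hi=5; a = [-3,0,1,-1,-2,3,4,5]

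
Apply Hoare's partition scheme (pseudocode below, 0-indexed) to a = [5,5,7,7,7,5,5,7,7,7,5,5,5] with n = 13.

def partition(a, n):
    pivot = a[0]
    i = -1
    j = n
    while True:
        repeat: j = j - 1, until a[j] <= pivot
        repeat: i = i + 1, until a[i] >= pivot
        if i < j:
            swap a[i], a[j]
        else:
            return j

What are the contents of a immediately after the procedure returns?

[5,5,5,5,5,7,7,7,7,7,7,5,5]

pivot=5
j stops at 12 (5), i stops at 0 (5); swap ⇒ [5,5,7,7,7,5,5,7,7,7,5,5,5]
j stops at 11 (5), i stops at 1 (5); swap ⇒ [5,5,7,7,7,5,5,7,7,7,5,5,5]
j stops at 10 (5), i stops at 2 (7); swap ⇒ [5,5,5,7,7,5,5,7,7,7,7,5,5]
j stops at 6 (5), i stops at 3 (7); swap ⇒ [5,5,5,5,7,5,7,7,7,7,7,5,5]
j stops at 5 (5), i stops at 4 (7); swap ⇒ [5,5,5,5,5,7,7,7,7,7,7,5,5]
j stops at 4, i stops at 5; i≥j ⇒ return 4. a=[5,5,5,5,5,7,7,7,7,7,7,5,5]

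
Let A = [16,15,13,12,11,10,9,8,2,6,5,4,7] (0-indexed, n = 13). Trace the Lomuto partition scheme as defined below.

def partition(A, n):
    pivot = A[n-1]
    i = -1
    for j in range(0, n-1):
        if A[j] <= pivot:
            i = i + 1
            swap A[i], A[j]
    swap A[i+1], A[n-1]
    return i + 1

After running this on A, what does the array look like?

[2,6,5,4,7,10,9,8,16,15,13,12,11]

pivot=7, i=-1
j=0: 16>7, skip
j=1: 15>7, skip
j=2: 13>7, skip
j=3: 12>7, skip
j=4: 11>7, skip
j=5: 10>7, skip
j=6: 9>7, skip
j=7: 8>7, skip
j=8: 2≤7, i=0, swap(0,8) ⇒ [2,15,13,12,11,10,9,8,16,6,5,4,7]
j=9: 6≤7, i=1, swap(1,9) ⇒ [2,6,13,12,11,10,9,8,16,15,5,4,7]
j=10: 5≤7, i=2, swap(2,10) ⇒ [2,6,5,12,11,10,9,8,16,15,13,4,7]
j=11: 4≤7, i=3, swap(3,11) ⇒ [2,6,5,4,11,10,9,8,16,15,13,12,7]
swap(4,12) ⇒ [2,6,5,4,7,10,9,8,16,15,13,12,11]; return 4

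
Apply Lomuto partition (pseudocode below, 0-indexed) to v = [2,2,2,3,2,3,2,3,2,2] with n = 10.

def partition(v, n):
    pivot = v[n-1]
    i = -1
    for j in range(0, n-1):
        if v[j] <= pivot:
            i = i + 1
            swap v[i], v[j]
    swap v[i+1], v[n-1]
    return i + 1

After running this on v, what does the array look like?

pivot = v[9] = 2; i = -1
j=0: v[0]=2 ≤ 2 → i=0, swap v[0],v[0] (no change) → [2,2,2,3,2,3,2,3,2,2]
j=1: v[1]=2 ≤ 2 → i=1, swap v[1],v[1] (no change) → [2,2,2,3,2,3,2,3,2,2]
j=2: v[2]=2 ≤ 2 → i=2, swap v[2],v[2] (no change) → [2,2,2,3,2,3,2,3,2,2]
j=3: v[3]=3 > 2 → no swap
j=4: v[4]=2 ≤ 2 → i=3, swap v[3],v[4] → [2,2,2,2,3,3,2,3,2,2]
j=5: v[5]=3 > 2 → no swap
j=6: v[6]=2 ≤ 2 → i=4, swap v[4],v[6] → [2,2,2,2,2,3,3,3,2,2]
j=7: v[7]=3 > 2 → no swap
j=8: v[8]=2 ≤ 2 → i=5, swap v[5],v[8] → [2,2,2,2,2,2,3,3,3,2]
final swap v[6],v[9] → [2,2,2,2,2,2,2,3,3,3]; return 6

[2,2,2,2,2,2,2,3,3,3]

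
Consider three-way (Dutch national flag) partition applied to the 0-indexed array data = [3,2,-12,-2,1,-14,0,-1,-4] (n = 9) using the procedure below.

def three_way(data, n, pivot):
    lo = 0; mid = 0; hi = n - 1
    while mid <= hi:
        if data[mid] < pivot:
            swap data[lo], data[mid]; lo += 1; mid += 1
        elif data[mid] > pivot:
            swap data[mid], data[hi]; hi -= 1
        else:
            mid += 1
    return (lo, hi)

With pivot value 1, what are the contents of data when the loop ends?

[-4,-1,-12,-2,-14,0,1,2,3]

pivot = 1; lo=0, mid=0, hi=8
data[mid]=3>1: swap data[0],data[8]; hi=7 → [-4,2,-12,-2,1,-14,0,-1,3]
data[mid]=-4<1: swap data[0],data[0]; lo=1,mid=1 → [-4,2,-12,-2,1,-14,0,-1,3]
data[mid]=2>1: swap data[1],data[7]; hi=6 → [-4,-1,-12,-2,1,-14,0,2,3]
data[mid]=-1<1: swap data[1],data[1]; lo=2,mid=2 → [-4,-1,-12,-2,1,-14,0,2,3]
data[mid]=-12<1: swap data[2],data[2]; lo=3,mid=3 → [-4,-1,-12,-2,1,-14,0,2,3]
data[mid]=-2<1: swap data[3],data[3]; lo=4,mid=4 → [-4,-1,-12,-2,1,-14,0,2,3]
data[mid]=1=1: mid=5
data[mid]=-14<1: swap data[4],data[5]; lo=5,mid=6 → [-4,-1,-12,-2,-14,1,0,2,3]
data[mid]=0<1: swap data[5],data[6]; lo=6,mid=7 → [-4,-1,-12,-2,-14,0,1,2,3]
end: lo=6, hi=6; data = [-4,-1,-12,-2,-14,0,1,2,3]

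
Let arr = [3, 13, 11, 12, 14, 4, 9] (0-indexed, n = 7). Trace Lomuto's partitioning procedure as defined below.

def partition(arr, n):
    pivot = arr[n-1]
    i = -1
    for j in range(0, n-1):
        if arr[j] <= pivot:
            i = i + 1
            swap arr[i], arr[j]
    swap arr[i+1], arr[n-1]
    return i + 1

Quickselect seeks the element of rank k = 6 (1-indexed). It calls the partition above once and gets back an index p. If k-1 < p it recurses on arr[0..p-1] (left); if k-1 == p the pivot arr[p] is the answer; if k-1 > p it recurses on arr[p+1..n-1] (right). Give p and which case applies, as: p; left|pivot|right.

pivot = arr[6] = 9; i = -1
j=0: arr[0]=3 ≤ 9 → i=0, swap arr[0],arr[0] (no change) → [3, 13, 11, 12, 14, 4, 9]
j=1: arr[1]=13 > 9 → no swap
j=2: arr[2]=11 > 9 → no swap
j=3: arr[3]=12 > 9 → no swap
j=4: arr[4]=14 > 9 → no swap
j=5: arr[5]=4 ≤ 9 → i=1, swap arr[1],arr[5] → [3, 4, 11, 12, 14, 13, 9]
final swap arr[2],arr[6] → [3, 4, 9, 12, 14, 13, 11]; return 2
p = 2; k-1 = 5 > 2 ⇒ right

2; right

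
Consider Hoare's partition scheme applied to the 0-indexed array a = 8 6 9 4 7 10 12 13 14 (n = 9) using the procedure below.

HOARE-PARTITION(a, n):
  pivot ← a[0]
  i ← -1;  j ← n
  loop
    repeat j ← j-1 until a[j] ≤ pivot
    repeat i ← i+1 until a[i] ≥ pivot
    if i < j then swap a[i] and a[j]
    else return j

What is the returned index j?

2

pivot=8
j stops at 4 (7), i stops at 0 (8); swap ⇒ 7 6 9 4 8 10 12 13 14
j stops at 3 (4), i stops at 2 (9); swap ⇒ 7 6 4 9 8 10 12 13 14
j stops at 2, i stops at 3; i≥j ⇒ return 2. a=7 6 4 9 8 10 12 13 14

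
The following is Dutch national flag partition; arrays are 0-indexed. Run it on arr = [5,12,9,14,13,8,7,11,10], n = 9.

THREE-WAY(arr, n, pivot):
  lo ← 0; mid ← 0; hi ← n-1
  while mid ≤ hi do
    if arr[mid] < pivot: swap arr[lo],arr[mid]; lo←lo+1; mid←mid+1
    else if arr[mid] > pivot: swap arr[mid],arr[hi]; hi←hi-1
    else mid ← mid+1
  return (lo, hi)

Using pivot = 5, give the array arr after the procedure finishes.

[5,9,14,13,8,7,11,10,12]

lo=0 mid=0 hi=8
5=5: mid=1
12>5: swap(1,8), hi=7 ⇒ [5,10,9,14,13,8,7,11,12]
10>5: swap(1,7), hi=6 ⇒ [5,11,9,14,13,8,7,10,12]
11>5: swap(1,6), hi=5 ⇒ [5,7,9,14,13,8,11,10,12]
7>5: swap(1,5), hi=4 ⇒ [5,8,9,14,13,7,11,10,12]
8>5: swap(1,4), hi=3 ⇒ [5,13,9,14,8,7,11,10,12]
13>5: swap(1,3), hi=2 ⇒ [5,14,9,13,8,7,11,10,12]
14>5: swap(1,2), hi=1 ⇒ [5,9,14,13,8,7,11,10,12]
9>5: swap(1,1), hi=0 ⇒ [5,9,14,13,8,7,11,10,12]
done. lo=0 hi=0; arr=[5,9,14,13,8,7,11,10,12]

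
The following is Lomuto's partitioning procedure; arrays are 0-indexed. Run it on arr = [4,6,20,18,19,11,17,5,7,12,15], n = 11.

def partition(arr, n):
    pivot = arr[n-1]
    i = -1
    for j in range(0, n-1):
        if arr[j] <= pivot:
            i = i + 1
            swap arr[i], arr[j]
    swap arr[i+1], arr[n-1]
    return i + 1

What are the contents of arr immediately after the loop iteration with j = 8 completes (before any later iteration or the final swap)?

pivot = arr[10] = 15; i = -1
j=0: arr[0]=4 ≤ 15 → i=0, swap arr[0],arr[0] (no change) → [4,6,20,18,19,11,17,5,7,12,15]
j=1: arr[1]=6 ≤ 15 → i=1, swap arr[1],arr[1] (no change) → [4,6,20,18,19,11,17,5,7,12,15]
j=2: arr[2]=20 > 15 → no swap
j=3: arr[3]=18 > 15 → no swap
j=4: arr[4]=19 > 15 → no swap
j=5: arr[5]=11 ≤ 15 → i=2, swap arr[2],arr[5] → [4,6,11,18,19,20,17,5,7,12,15]
j=6: arr[6]=17 > 15 → no swap
j=7: arr[7]=5 ≤ 15 → i=3, swap arr[3],arr[7] → [4,6,11,5,19,20,17,18,7,12,15]
j=8: arr[8]=7 ≤ 15 → i=4, swap arr[4],arr[8] → [4,6,11,5,7,20,17,18,19,12,15]
(after j=8) arr = [4,6,11,5,7,20,17,18,19,12,15]

[4,6,11,5,7,20,17,18,19,12,15]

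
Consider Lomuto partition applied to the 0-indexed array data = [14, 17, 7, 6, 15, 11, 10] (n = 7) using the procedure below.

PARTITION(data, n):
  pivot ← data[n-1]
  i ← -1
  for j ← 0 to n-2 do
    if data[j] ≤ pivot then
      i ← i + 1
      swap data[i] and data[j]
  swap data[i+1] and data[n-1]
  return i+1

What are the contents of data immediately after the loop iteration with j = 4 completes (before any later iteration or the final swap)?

pivot=10, i=-1
j=0: 14>10, skip
j=1: 17>10, skip
j=2: 7≤10, i=0, swap(0,2) ⇒ [7, 17, 14, 6, 15, 11, 10]
j=3: 6≤10, i=1, swap(1,3) ⇒ [7, 6, 14, 17, 15, 11, 10]
j=4: 15>10, skip
(after j=4) data = [7, 6, 14, 17, 15, 11, 10]

[7, 6, 14, 17, 15, 11, 10]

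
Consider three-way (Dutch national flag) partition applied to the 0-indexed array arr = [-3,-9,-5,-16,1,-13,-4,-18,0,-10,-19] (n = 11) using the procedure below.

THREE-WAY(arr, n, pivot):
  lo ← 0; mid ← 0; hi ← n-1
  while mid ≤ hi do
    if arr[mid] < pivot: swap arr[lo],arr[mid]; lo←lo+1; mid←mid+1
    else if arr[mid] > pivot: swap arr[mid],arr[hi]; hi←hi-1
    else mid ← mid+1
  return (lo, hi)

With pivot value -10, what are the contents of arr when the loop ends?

lo=0 mid=0 hi=10
-3>-10: swap(0,10), hi=9 ⇒ [-19,-9,-5,-16,1,-13,-4,-18,0,-10,-3]
-19<-10: swap(0,0), lo=1 mid=1 ⇒ [-19,-9,-5,-16,1,-13,-4,-18,0,-10,-3]
-9>-10: swap(1,9), hi=8 ⇒ [-19,-10,-5,-16,1,-13,-4,-18,0,-9,-3]
-10=-10: mid=2
-5>-10: swap(2,8), hi=7 ⇒ [-19,-10,0,-16,1,-13,-4,-18,-5,-9,-3]
0>-10: swap(2,7), hi=6 ⇒ [-19,-10,-18,-16,1,-13,-4,0,-5,-9,-3]
-18<-10: swap(1,2), lo=2 mid=3 ⇒ [-19,-18,-10,-16,1,-13,-4,0,-5,-9,-3]
-16<-10: swap(2,3), lo=3 mid=4 ⇒ [-19,-18,-16,-10,1,-13,-4,0,-5,-9,-3]
1>-10: swap(4,6), hi=5 ⇒ [-19,-18,-16,-10,-4,-13,1,0,-5,-9,-3]
-4>-10: swap(4,5), hi=4 ⇒ [-19,-18,-16,-10,-13,-4,1,0,-5,-9,-3]
-13<-10: swap(3,4), lo=4 mid=5 ⇒ [-19,-18,-16,-13,-10,-4,1,0,-5,-9,-3]
done. lo=4 hi=4; arr=[-19,-18,-16,-13,-10,-4,1,0,-5,-9,-3]

[-19,-18,-16,-13,-10,-4,1,0,-5,-9,-3]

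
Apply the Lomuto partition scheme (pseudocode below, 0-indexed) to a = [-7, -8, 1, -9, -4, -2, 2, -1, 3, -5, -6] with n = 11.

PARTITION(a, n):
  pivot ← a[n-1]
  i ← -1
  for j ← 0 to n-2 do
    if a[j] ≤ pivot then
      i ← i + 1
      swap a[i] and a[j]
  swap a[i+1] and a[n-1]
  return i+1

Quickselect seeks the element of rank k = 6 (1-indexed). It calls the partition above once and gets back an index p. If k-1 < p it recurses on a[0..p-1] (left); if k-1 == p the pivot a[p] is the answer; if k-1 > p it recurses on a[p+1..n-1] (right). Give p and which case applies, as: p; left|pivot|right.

3; right

pivot = a[10] = -6; i = -1
j=0: a[0]=-7 ≤ -6 → i=0, swap a[0],a[0] (no change) → [-7, -8, 1, -9, -4, -2, 2, -1, 3, -5, -6]
j=1: a[1]=-8 ≤ -6 → i=1, swap a[1],a[1] (no change) → [-7, -8, 1, -9, -4, -2, 2, -1, 3, -5, -6]
j=2: a[2]=1 > -6 → no swap
j=3: a[3]=-9 ≤ -6 → i=2, swap a[2],a[3] → [-7, -8, -9, 1, -4, -2, 2, -1, 3, -5, -6]
j=4: a[4]=-4 > -6 → no swap
j=5: a[5]=-2 > -6 → no swap
j=6: a[6]=2 > -6 → no swap
j=7: a[7]=-1 > -6 → no swap
j=8: a[8]=3 > -6 → no swap
j=9: a[9]=-5 > -6 → no swap
final swap a[3],a[10] → [-7, -8, -9, -6, -4, -2, 2, -1, 3, -5, 1]; return 3
p = 3; k-1 = 5 > 3 ⇒ right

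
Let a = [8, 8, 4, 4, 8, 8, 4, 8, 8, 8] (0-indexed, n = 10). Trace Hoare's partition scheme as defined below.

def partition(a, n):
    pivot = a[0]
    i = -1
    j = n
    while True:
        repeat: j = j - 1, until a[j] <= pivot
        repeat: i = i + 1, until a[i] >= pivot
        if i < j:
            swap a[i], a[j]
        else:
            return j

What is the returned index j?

5

pivot = a[0] = 8; i = -1, j = 10
j→9 (a[9]=8≤8), i→0 (a[0]=8≥8); i<j, swap → [8, 8, 4, 4, 8, 8, 4, 8, 8, 8]
j→8 (a[8]=8≤8), i→1 (a[1]=8≥8); i<j, swap → [8, 8, 4, 4, 8, 8, 4, 8, 8, 8]
j→7 (a[7]=8≤8), i→4 (a[4]=8≥8); i<j, swap → [8, 8, 4, 4, 8, 8, 4, 8, 8, 8]
j→6 (a[6]=4≤8), i→5 (a[5]=8≥8); i<j, swap → [8, 8, 4, 4, 8, 4, 8, 8, 8, 8]
j→5, i→6; i≥j, return j=5. a = [8, 8, 4, 4, 8, 4, 8, 8, 8, 8]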